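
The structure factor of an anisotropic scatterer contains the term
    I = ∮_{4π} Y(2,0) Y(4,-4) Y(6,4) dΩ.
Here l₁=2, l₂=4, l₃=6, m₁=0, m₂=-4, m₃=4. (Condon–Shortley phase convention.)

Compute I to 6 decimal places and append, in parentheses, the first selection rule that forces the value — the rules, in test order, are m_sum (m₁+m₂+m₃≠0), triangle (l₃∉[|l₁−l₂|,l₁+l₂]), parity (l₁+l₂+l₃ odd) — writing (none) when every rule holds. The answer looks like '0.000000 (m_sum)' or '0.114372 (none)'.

m-sum 0 ✓  L=12 even ✓  2≤6≤6 ✓
Π(2lᵢ+1) = 5×9×13 = 585
triangle coeff Δ(2,4,6) = 1/6435
Σ_t [0,0]: t=0:+1/2304 = 1/2304
(3j)²=5/143 [(2 4 6; 0 0 0)], sign=+1
Σ_t [0,0]: t=0:+1/161280 = 1/161280
(3j)²=1/143 [(2 4 6; 0 -4 4)], sign=+1
⇒ 4πI² = 225/1573
I = (+1)√(225/1573/(4π)) = 0.10668957
No selection rule forces the value: the integral is nonzero (none).

0.106690 (none)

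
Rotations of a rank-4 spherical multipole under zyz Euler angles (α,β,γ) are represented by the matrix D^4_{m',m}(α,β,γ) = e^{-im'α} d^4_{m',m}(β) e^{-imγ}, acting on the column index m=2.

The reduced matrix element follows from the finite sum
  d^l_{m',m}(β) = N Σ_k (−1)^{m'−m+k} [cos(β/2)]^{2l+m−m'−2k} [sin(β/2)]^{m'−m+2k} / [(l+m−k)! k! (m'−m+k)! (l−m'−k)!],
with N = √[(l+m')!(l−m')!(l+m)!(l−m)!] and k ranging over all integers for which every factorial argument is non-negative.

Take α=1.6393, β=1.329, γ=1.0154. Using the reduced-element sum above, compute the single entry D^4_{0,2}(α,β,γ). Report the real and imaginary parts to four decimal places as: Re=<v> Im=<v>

Re=0.0990 Im=0.1999

First d^4_{0,2}(β=1.3290), then the phase factors e^{-i(0)α} and e^{-i(2)γ}:
c=cos(1.329000/2)=0.787225, s=sin(1.329000/2)=0.616666; N=√[24·24·720·2]=910.735966
The bounds max(0,m−m')=2 and min(l+m,l−m')=4 give 3 terms
  k=2: (−1)^0·910.7360/(96)·0.7872^6·0.6167^2 = +0.858647
  k=3: (−1)^1·910.7360/(36)·0.7872^4·0.6167^4 = -1.405028
  k=4: (−1)^2·910.7360/(96)·0.7872^2·0.6167^6 = +0.323309
d^4_{0,2}(1.3290) = +0.858647 -1.405028 +0.323309 = -0.223072
Attach z-rotation phases: D = e^{-i(0)(1.6393)}·(-0.223072)·e^{-i(2)(1.0154)} = +0.099033+0.199884i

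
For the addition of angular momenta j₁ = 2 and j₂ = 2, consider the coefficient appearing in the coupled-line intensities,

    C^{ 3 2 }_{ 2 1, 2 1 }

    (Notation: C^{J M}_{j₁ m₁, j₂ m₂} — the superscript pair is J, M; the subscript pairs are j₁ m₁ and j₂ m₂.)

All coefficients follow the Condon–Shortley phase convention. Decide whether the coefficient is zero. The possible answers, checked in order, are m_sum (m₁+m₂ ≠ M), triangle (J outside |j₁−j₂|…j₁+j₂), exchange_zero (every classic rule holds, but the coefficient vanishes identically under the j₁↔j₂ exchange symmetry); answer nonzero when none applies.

m-sum: m₁+m₂ = 1+1 = 2, M = 2  ✓
triangle: |j₁−j₂| = 0 ≤ J = 3 ≤ j₁+j₂ = 4  ✓
exchange: j₁=j₂ and m₁=m₂, and (−1)^(j₁+j₂−J) = (−1)^1 = −1 forces ⟨j₁m₁;j₂m₂|JM⟩ = −⟨j₂m₂;j₁m₁|JM⟩ = −⟨j₁m₁;j₂m₂|JM⟩ ⇒ the coefficient vanishes identically
Racah sum check: Σ_k collapses to 0 ⇒ CG = 0

exchange_zero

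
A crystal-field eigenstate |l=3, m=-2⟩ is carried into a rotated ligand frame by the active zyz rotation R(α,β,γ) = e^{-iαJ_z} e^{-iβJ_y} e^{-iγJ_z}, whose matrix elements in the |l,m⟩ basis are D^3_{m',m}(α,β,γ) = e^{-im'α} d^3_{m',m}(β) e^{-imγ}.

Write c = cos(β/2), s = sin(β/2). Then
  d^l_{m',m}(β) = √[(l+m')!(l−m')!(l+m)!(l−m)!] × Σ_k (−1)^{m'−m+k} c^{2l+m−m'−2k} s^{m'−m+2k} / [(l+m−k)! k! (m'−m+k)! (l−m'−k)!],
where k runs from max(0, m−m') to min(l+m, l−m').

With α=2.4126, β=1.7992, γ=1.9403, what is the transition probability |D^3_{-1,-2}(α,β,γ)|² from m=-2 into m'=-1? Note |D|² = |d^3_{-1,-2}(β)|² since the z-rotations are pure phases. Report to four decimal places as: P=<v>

Split into d^3_{-1,-2}(β=1.7992) × two z-phases.
Half-angle: c=0.621923, s=0.783078. N=√(2·24·1·120)=75.894664
k: max(0,(-2)−(-1))=0 … min(3+(-2),3−(-1))=1
  k=0: (−1)^1·75.8947/(24)·0.6219^5·0.7831^1 = -0.230404
  k=1: (−1)^2·75.8947/(12)·0.6219^3·0.7831^3 = +0.730560
d^3_{-1,-2}(1.7992) = -0.230404 +0.730560 = +0.500156
|D^3_{-1,-2}|² = |d^3_{-1,-2}(β)|² = (+0.500156)² = 0.250156 (the z-rotation phases have unit modulus)

P=0.2502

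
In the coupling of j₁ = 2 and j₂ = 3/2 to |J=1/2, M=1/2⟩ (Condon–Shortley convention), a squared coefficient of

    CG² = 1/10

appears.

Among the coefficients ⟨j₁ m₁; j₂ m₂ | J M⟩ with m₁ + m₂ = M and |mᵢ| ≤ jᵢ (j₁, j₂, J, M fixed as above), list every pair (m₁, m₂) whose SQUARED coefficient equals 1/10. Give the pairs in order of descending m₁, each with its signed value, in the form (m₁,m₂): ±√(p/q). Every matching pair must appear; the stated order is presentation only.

(-1,3/2): −√(1/10)

Admissible pairs with m₁+m₂ = M = 1/2: (-1,3/2), (0,1/2), (1,-1/2), (2,-3/2)
  (m₁,m₂)=(2,-3/2): CG² = 2/5, CG = +√(2/5)
  (m₁,m₂)=(1,-1/2): CG² = 3/10, CG = −√(3/10)
  (m₁,m₂)=(0,1/2): CG² = 1/5, CG = +√(1/5)
  (m₁,m₂)=(-1,3/2): CG² = 1/10, CG = −√(1/10)   ← matches the target
Pairs with CG² = 1/10: (-1,3/2): −√(1/10)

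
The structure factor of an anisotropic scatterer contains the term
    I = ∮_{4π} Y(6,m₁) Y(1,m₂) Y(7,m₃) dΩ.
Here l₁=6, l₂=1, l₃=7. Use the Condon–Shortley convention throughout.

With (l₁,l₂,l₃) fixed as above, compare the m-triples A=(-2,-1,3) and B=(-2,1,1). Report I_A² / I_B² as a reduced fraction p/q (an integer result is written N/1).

3/1

l's match ⇒ only the (l;m) 3-j factors differ between A and B.
A: triangle coeff Δ(6,1,7) = 1/1365; Σ_t [0,0]: t=0:+1/1935360 = 1/1935360; (3j)²=3/91 [(6 1 7; -2 -1 3)], sign=+1
B: triangle coeff Δ(6,1,7) = 1/1365; Σ_t [0,0]: t=0:+1/1935360 = 1/1935360; (3j)²=1/91 [(6 1 7; -2 1 1)], sign=+1
I_A²/I_B² = (3/91)/(1/91) = 3/1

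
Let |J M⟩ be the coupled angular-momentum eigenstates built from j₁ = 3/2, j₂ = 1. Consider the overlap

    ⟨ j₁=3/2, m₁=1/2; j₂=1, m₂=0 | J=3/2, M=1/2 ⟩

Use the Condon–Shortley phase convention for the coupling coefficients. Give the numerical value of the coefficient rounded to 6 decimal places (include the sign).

j₁+j₂−J=1  J+j₁−j₂=2  J−j₁+j₂=1  j₁+j₂+J+1=5
(j₁±m₁, j₂±m₂, J±M) = (2,1,1,1,2,1)
P² = 4/15
sum k=0..1:
  [0] +1/1 = 1
  [1] −1/2 = -1/2
S = 1/2
C² = P²·S² = 1/15 ; C = +0.258199

+√(1/15) ≈ +0.258199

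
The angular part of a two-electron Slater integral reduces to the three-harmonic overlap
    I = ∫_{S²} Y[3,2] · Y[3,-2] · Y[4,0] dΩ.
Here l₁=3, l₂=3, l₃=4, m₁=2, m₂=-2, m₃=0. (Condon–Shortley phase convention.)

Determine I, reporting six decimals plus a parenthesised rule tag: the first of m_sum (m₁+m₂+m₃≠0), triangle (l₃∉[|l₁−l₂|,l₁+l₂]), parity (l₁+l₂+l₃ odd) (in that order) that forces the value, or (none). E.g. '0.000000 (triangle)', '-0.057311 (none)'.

-0.179515 (none)

m-sum 0 ✓  L=10 even ✓  0≤4≤6 ✓
Π(2lᵢ+1) = 7×7×9 = 441
triangle coeff Δ(3,3,4) = 1/34650
Σ_t [0,2]: t=0:+1/72 t=1:−1/16 t=2:+1/72 = -5/144
(3j)²=2/77 [(3 3 4; 0 0 0)], sign=-1
Σ_t [0,1]: t=0:+1/72 t=1:−1/576 = 7/576
(3j)²=7/198 [(3 3 4; 2 -2 0)], sign=+1
⇒ 4πI² = 49/121
I = (-1)√(49/121/(4π)) = -0.17951487
No selection rule forces the value: the integral is nonzero (none).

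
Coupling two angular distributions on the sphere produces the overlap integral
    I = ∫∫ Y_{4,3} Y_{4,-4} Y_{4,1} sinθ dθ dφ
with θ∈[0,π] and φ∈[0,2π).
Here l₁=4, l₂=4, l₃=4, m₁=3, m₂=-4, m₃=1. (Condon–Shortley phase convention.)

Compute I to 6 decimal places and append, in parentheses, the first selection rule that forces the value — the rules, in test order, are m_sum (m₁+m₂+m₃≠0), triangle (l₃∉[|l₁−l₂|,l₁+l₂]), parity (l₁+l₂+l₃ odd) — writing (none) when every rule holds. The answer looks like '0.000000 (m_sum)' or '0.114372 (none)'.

-0.168431 (none)

Rules hold: Σm=0, L=12 even, 0≤4≤8.
N = 9·9·9 = 729
Δ = 4!·4!·4!/13! = 1/450450
Racah Σ t=0..4: t=0:+1/13824 t=1:−1/216 t=2:+1/64 t=3:−1/216 t=4:+1/13824 = 5/768
⇒ 3j(4 4 4; 0 0 0)² = 18/1001, sgn +1
Racah Σ t=0..0: t=0:+1/3456 = 1/3456
⇒ 3j(4 4 4; 3 -4 1)² = 35/1287, sgn -1
4πI² = N·(3j₀)²·(3jₘ)² = 7290/20449
I = -1·√(0.356497/4π) = -0.16843130
No selection rule forces the value: the integral is nonzero (none).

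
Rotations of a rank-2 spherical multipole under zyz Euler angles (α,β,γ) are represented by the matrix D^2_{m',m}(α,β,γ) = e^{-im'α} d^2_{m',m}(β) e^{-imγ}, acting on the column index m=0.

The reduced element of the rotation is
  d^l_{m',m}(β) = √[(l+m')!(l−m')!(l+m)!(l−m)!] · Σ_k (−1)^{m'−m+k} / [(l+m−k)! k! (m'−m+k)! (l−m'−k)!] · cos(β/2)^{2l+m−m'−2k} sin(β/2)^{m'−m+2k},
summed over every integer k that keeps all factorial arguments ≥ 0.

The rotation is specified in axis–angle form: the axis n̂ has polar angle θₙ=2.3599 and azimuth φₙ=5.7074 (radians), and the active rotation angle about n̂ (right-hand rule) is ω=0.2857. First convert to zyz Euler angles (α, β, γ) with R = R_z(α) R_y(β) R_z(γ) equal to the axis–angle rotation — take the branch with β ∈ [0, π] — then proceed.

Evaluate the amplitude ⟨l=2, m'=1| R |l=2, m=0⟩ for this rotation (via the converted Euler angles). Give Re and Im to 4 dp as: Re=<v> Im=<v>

Re=0.1501 Im=-0.1866

Axis–angle → zyz. n̂ = (sinθₙcosφₙ, sinθₙsinφₙ, cosθₙ) = (+0.590895, -0.383586, -0.709722), ω = 0.2857.
R = I cosω + sinω [n̂]ₓ + (1−cosω) n̂n̂ᵀ gives
  R = [+0.973618, +0.190833, -0.125105; -0.209208, +0.965429, -0.155496; +0.091106, +0.177567, +0.979883]
β = atan2(√(R₁₃²+R₂₃²), R₃₃) = 0.200924; α = atan2(R₂₃, R₁₃) mod 2π = 4.034877; γ = atan2(R₃₂, −R₃₁) mod 2π = 2.044855
First d^2_{1,0}(β=0.2009), then the phase factors e^{-i(1)α} and e^{-i(0)γ}:
With c≡cos(β/2)=0.994958 and s≡sin(β/2)=0.100293, N=[6·1·2·2]^{1/2}=4.898979
The bounds max(0,m−m')=0 and min(l+m,l−m')=1 give 2 terms
  k=0: (−1)^1·4.8990/(2)·0.9950^3·0.1003^1 = -0.241970
  k=1: (−1)^2·4.8990/(2)·0.9950^1·0.1003^3 = +0.002459
d^2_{1,0}(0.2009) = -0.241970 +0.002459 = -0.239511
D = (-0.626857+0.779135i)·(-0.239511)·(+1.000000+0.000000i) = +0.150139-0.186612i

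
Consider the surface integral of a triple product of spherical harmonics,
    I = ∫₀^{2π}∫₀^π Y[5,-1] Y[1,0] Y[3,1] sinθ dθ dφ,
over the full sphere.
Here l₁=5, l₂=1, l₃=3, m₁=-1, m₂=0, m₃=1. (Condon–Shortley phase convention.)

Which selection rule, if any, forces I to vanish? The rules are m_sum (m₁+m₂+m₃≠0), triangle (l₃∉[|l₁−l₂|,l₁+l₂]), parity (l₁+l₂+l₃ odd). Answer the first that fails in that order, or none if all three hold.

azimuthal sum: -1 + 0 + 1 = 0  ✓
l₃ must lie in [4,6]; have l₃=3  ✗
L = 5 + 1 + 3 = 9 (odd)

triangle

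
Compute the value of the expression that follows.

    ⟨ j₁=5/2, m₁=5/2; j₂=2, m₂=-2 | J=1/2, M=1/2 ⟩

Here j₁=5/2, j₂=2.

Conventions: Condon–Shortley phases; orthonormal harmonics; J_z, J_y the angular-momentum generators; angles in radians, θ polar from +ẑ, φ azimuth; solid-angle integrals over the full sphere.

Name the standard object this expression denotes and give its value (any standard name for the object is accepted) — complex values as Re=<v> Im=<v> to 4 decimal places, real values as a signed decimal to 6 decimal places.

Clebsch–Gordan coefficient, +√(1/3) ≈ +0.577350

This is a Clebsch–Gordan (vector-coupling) coefficient.
triangle: 4!*1!*0!/6! = 24/720
(j±m)!: 5!*0!*0!*4!*1!*0! = 2880
prefactor² = (2J+1)*Δ*N² = 192
  k=0: +1/(0!*4!*0!*0!*1!*0!) = 1/24
Σ = 1/24  ⇒  CG² = 192*(1/24)² = 1/3
CG = +√(1/3) = +0.577350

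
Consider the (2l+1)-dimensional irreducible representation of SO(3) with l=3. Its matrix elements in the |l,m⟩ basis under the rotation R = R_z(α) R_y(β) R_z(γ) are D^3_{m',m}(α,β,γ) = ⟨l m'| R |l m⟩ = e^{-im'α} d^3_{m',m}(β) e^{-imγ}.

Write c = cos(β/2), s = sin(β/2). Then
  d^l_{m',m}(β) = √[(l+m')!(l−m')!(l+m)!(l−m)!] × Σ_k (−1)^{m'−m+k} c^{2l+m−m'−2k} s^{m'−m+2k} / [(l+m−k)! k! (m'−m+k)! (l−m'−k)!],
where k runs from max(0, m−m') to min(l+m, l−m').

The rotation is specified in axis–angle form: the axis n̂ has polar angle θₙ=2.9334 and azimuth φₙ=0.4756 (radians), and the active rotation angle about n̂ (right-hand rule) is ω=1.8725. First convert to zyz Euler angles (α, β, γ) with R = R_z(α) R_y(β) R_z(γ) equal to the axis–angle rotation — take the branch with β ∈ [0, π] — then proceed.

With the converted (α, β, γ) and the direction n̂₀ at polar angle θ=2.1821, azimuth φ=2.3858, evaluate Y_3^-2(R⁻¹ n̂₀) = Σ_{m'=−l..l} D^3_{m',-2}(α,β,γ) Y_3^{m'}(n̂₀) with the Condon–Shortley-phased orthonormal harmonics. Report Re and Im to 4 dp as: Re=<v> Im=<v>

Axis–angle → zyz. n̂ = (sinθₙcosφₙ, sinθₙsinφₙ, cosθₙ) = (+0.183753, +0.094638, -0.978406), ω = 1.8725.
R = I cosω + sinω [n̂]ₓ + (1−cosω) n̂n̂ᵀ gives
  R = [-0.253349, +0.956771, -0.142844; -0.911656, -0.285530, -0.295562; -0.323571, +0.055344, +0.944584]
β = atan2(√(R₁₃²+R₂₃²), R₃₃) = 0.334472; α = atan2(R₂₃, R₁₃) mod 2π = 4.262194; γ = atan2(R₃₂, −R₃₁) mod 2π = 0.169402
Need the full column D^3_{m',-2} for m'=−3..3 at α=4.2622, β=0.3345, γ=0.1694.
cos(β/2)=0.986049, sin(β/2)=0.166457
d^3_{-3,-2}: single k=1 term ⇒ +0.380076;  D = +0.322220+0.201574i
d^3_{-2,-2}: k∈[0..1] ⇒ +0.919158 -0.130969 = +0.788188;  D = -0.667132+0.419733i
d^3_{-1,-2}: k∈[0..1] ⇒ -0.490676 +0.027966 = -0.462710;  D = +0.051435+0.459842i
d^3_{0,-2}: k∈[0..1] ⇒ +0.143470 -0.004089 = +0.139381;  D = +0.131458+0.046325i
d^3_{1,-2}: k∈[0..1] ⇒ -0.027966 +0.000398 = -0.027568;  D = +0.019563-0.019423i
d^3_{2,-2}: k∈[0..1] ⇒ +0.003732 -0.000021 = +0.003711;  D = -0.001208-0.003509i
d^3_{3,-2}: single k=0 term ⇒ -0.000309;  D = -0.000306-0.000037i
Y_3^{m'}(θ=2.1821,φ=2.3858) and Σ D·Y over m':
  (+0.3222+0.2016i)·(+0.1470-0.1757i)  (-0.6671+0.4197i)·(-0.0233-0.3927i)  (+0.0514+0.4598i)·(-0.1246-0.1174i)  (+0.1315+0.0463i)·(+0.2898+0.0000i)  (+0.0196-0.0194i)·(+0.1246-0.1174i)  (-0.0012-0.0035i)·(-0.0233+0.3927i)  (-0.0003-0.0000i)·(-0.1470-0.1757i)
Y_3^-2(R⁻¹ n̂) = +0.350422+0.170215i

Re=0.3504 Im=0.1702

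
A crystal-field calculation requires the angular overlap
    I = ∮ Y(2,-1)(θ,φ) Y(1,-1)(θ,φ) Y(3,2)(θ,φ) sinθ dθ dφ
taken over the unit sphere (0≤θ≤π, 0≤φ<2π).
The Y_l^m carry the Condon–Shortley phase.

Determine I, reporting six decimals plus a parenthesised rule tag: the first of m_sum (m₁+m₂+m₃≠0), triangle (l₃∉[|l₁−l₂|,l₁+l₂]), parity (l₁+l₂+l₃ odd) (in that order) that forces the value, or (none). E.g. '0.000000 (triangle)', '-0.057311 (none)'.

Rules hold: Σm=0, L=6 even, 1≤3≤3.
N = 5·3·7 = 105
Δ = 0!·4!·2!/7! = 1/105
Racah Σ t=0..0: t=0:+1/4 = 1/4
⇒ 3j(2 1 3; 0 0 0)² = 3/35, sgn -1
Racah Σ t=0..0: t=0:+1/12 = 1/12
⇒ 3j(2 1 3; -1 -1 2)² = 2/21, sgn -1
4πI² = N·(3j₀)²·(3jₘ)² = 6/7
I = +1·√(0.857143/4π) = 0.26116903
No selection rule forces the value: the integral is nonzero (none).

0.261169 (none)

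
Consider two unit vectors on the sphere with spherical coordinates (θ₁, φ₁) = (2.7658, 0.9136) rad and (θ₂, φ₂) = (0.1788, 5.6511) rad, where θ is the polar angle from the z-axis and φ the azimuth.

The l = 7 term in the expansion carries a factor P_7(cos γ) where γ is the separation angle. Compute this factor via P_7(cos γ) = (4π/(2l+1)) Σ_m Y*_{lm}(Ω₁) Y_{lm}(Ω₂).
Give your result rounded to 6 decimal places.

0.308332

Summing Y*_{l m}(θ₁,φ₁)·Y_{l m}(θ₂,φ₂) over m ∈ [−7, 7]; prefactor 4π/(2·7+1) = 0.837758:
  m=-7: (0.000446, 0.000050) × (-0.000001, -0.000003) = (-0.000000, -0.000000)  (running Σ = (-0.000000, -0.000000))
  m=-6: (-0.002958, 0.003056) × (-0.000046, -0.000035) = (0.000000, -0.000000)  (running Σ = (0.000000, -0.000000))
  m=-5: (-0.003603, -0.024780) × (-0.000756, -0.000014) = (0.000002, 0.000019)  (running Σ = (0.000003, 0.000019))
  m=-4: (0.089024, 0.050125) × (-0.005665, 0.003987) = (-0.000704, 0.000071)  (running Σ = (-0.000702, 0.000090))
  m=-3: (-0.266698, 0.113007) × (-0.014563, 0.043156) = (-0.000993, -0.013155)  (running Σ = (-0.001695, -0.013066))
  m=-2: (0.133676, -0.509873) × (0.062585, 0.197672) = (0.109154, -0.005487)  (running Σ = (0.107459, -0.018552))
  m=-1: (0.273991, 0.355084) × (0.468473, 0.343069) = (0.006539, 0.260345)  (running Σ = (0.113998, 0.241793))
  m=0: (0.213793, -0.000000) × (0.655062, 0.000000) = (0.140048, 0.000000)  (running Σ = (0.254046, 0.241793))
  m=1: (-0.273991, 0.355084) × (-0.468473, 0.343069) = (0.006539, -0.260345)  (running Σ = (0.260585, -0.018552))
  m=2: (0.133676, 0.509873) × (0.062585, -0.197672) = (0.109154, 0.005487)  (running Σ = (0.369739, -0.013066))
  m=3: (0.266698, 0.113007) × (0.014563, 0.043156) = (-0.000993, 0.013155)  (running Σ = (0.368746, 0.000090))
  m=4: (0.089024, -0.050125) × (-0.005665, -0.003987) = (-0.000704, -0.000071)  (running Σ = (0.368041, 0.000019))
  m=5: (0.003603, -0.024780) × (0.000756, -0.000014) = (0.000002, -0.000019)  (running Σ = (0.368044, -0.000000))
  m=6: (-0.002958, -0.003056) × (-0.000046, 0.000035) = (0.000000, 0.000000)  (running Σ = (0.368044, -0.000000))
  m=7: (-0.000446, 0.000050) × (0.000001, -0.000003) = (-0.000000, 0.000000)  (running Σ = (0.368044, 0.000000))
Accumulated sum (0.368044, 0.000000); after 4π/(2l+1) scaling, (0.308332, 0.000000) ⇒ P_7 = 0.308332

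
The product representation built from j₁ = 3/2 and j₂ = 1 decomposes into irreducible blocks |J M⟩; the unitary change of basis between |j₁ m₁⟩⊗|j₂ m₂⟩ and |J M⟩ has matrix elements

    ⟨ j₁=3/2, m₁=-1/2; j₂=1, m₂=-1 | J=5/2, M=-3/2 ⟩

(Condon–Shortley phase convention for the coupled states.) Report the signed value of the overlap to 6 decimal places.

+√(3/5) = +0.774597

triangle: 0!×3!×2!/6! = 12/720
(j±m)!: 1!×2!×0!×2!×1!×4! = 96
prefactor² = (2J+1)×Δ×N² = 48/5
  k=0: +1/(0!×0!×2!×0!×1!×2!) = 1/4
Σ = 1/4  ⇒  CG² = 48/5×(1/4)² = 3/5
CG = +√(3/5) = +0.774597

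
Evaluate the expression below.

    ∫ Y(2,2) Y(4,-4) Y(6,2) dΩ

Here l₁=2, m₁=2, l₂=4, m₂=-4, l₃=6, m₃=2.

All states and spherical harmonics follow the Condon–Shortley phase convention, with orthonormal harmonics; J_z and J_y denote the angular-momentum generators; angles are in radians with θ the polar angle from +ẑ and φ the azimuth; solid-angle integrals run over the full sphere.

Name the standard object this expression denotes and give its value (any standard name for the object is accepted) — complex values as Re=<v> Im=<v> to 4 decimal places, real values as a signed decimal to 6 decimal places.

This is a Gaunt coefficient — the integral of a triple product of spherical harmonics over the sphere.
Rules hold: Σm=0, L=12 even, 2≤6≤6.
N = 5·9·13 = 585
Δ = 0!·4!·8!/13! = 1/6435
Racah Σ t=0..0: t=0:+1/2304 = 1/2304
⇒ 3j(2 4 6; 0 0 0)² = 5/143, sgn +1
Racah Σ t=0..0: t=0:+1/967680 = 1/967680
⇒ 3j(2 4 6; 2 -4 2)² = 1/6435, sgn +1
4πI² = N·(3j₀)²·(3jₘ)² = 5/1573
I = +1·√(0.00317864/4π) = 0.01590434

Gaunt coefficient, +0.015904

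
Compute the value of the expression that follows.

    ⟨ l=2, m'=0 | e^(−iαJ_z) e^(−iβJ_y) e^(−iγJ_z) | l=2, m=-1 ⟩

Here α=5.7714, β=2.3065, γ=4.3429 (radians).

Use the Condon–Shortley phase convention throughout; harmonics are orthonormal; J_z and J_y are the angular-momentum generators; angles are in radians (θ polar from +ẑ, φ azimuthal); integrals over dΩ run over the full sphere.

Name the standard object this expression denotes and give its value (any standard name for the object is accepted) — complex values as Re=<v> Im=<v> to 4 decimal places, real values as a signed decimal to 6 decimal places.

This is a Wigner D-matrix element — the rotation-matrix element ⟨l m'| R(α,β,γ) |l m⟩ in the angular-momentum basis.
D^2_{0,-1}(5.7714,2.3065,4.3429) = e^{-i·0·5.7714}·d^2_{0,-1}(2.3065)·e^{-i·-1·4.3429}. Compute d first:
Half-angle: c=0.405519, s=0.914087. N=√(2·2·1·6)=4.898979
k∈{0,1} keeps every argument non-negative
  k=0: (−1)^1·4.8990/(2)·0.4055^3·0.9141^1 = -0.149312
  k=1: (−1)^2·4.8990/(2)·0.4055^1·0.9141^3 = +0.758663
d^2_{0,-1}(2.3065) = -0.149312 +0.758663 = +0.609350
Attach z-rotation phases: D = e^{-i(0)(5.7714)}·(+0.609350)·e^{-i(-1)(4.3429)} = -0.220060-0.568227i

Wigner D-matrix element, Re=-0.2201 Im=-0.5682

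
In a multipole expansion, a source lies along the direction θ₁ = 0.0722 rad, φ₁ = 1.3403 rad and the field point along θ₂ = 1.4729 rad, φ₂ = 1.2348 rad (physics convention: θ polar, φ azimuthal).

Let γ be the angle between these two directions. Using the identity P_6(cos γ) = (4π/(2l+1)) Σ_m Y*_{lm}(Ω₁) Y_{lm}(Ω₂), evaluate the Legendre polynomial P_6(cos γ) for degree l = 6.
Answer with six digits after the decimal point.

-0.141017

Expand P_6 via completeness: Σ_{m} conj(Y_{6,m}) at Ω₁ times Y_{6,m} at Ω₂ —
  term(m=-6) = (0.000000, 0.000000)   from Y*(Ω₁)=(-0.000000, 0.000000), Y(Ω₂)=(0.202121, -0.423623)
  term(m=-5) = (0.000000, 0.000000)   from Y*(Ω₁)=(0.000003, 0.000001), Y(Ω₂)=(0.158734, 0.017401)
  term(m=-4) = (-0.000027, -0.000012)   from Y*(Ω₁)=(0.000058, -0.000077), Y(Ω₂)=(-0.070434, -0.305196)
  term(m=-3) = (-0.000334, -0.000110)   from Y*(Ω₁)=(-0.001235, -0.001492), Y(Ω₂)=(0.153654, -0.096935)
  term(m=-2) = (0.006998, 0.001499)   from Y*(Ω₁)=(-0.023909, 0.011875), Y(Ω₂)=(-0.209799, -0.166895)
  term(m=-1) = (0.043531, 0.004610)   from Y*(Ω₁)=(0.052913, 0.225479), Y(Ω₂)=(0.062317, -0.178436)
  term(m=+0) = (-0.246218, 0.000000)   from Y*(Ω₁)=(0.962181, -0.000000), Y(Ω₂)=(-0.255896, 0.000000)
  term(m=+1) = (0.043531, -0.004610)   from Y*(Ω₁)=(-0.052913, 0.225479), Y(Ω₂)=(-0.062317, -0.178436)
  term(m=+2) = (0.006998, -0.001499)   from Y*(Ω₁)=(-0.023909, -0.011875), Y(Ω₂)=(-0.209799, 0.166895)
  term(m=+3) = (-0.000334, 0.000110)   from Y*(Ω₁)=(0.001235, -0.001492), Y(Ω₂)=(-0.153654, -0.096935)
  term(m=+4) = (-0.000027, 0.000012)   from Y*(Ω₁)=(0.000058, 0.000077), Y(Ω₂)=(-0.070434, 0.305196)
  term(m=+5) = (0.000000, -0.000000)   from Y*(Ω₁)=(-0.000003, 0.000001), Y(Ω₂)=(-0.158734, 0.017401)
  term(m=+6) = (0.000000, -0.000000)   from Y*(Ω₁)=(-0.000000, -0.000000), Y(Ω₂)=(0.202121, 0.423623)
Σ over m = (-0.145883, -0.000000); ×(4π/13) → (-0.141017, -0.000000). Real part: -0.141017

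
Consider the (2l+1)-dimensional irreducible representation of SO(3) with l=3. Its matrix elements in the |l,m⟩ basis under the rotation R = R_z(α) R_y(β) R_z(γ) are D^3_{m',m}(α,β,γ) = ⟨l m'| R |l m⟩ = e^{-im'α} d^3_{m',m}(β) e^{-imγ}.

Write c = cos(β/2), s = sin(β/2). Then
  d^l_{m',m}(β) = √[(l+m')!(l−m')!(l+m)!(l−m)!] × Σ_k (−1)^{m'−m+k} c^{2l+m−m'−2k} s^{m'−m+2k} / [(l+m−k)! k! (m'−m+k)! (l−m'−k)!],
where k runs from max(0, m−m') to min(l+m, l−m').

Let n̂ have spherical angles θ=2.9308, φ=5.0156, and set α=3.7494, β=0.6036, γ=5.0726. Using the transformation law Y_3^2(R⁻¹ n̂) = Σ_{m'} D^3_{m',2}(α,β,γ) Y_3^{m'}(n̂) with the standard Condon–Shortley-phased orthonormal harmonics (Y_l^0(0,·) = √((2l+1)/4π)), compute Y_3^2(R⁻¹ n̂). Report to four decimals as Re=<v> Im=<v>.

Need the full column D^3_{m',2} for m'=−3..3 at α=3.7494, β=0.6036, γ=5.0726.
cos(β/2)=0.954803, sin(β/2)=0.297239
d^3_{-3,2}: single k=5 term ⇒ +0.005427;  D = +0.002447+0.004844i
d^3_{-2,2}: k∈[4..5] ⇒ +0.035581 -0.000690 = +0.034892;  D = -0.030700-0.016581i
d^3_{-1,2}: k∈[3..4] ⇒ +0.144574 -0.007006 = +0.137568;  D = +0.136697-0.015459i
d^3_{0,2}: k∈[2..3] ⇒ +0.402187 -0.038977 = +0.363210;  D = -0.272962+0.239610i
d^3_{1,2}: k∈[1..2] ⇒ +0.745891 -0.144574 = +0.601317;  D = +0.144433-0.583713i
d^3_{2,2}: k∈[0..1] ⇒ +0.757674 -0.367145 = +0.390529;  D = +0.139487+0.364769i
d^3_{3,2}: single k=0 term ⇒ -0.577764;  D = +0.477583+0.325156i
Y_3^{m'}(θ=2.9308,φ=5.0156) and Σ D·Y over m':
  (+0.0024+0.0048i)·(-0.0030-0.0023i)  (-0.0307-0.0166i)·(+0.0360-0.0249i)  (+0.1367-0.0155i)·(+0.0763+0.2440i)  (-0.2730+0.2396i)·(-0.6500+0.0000i)  (+0.1444-0.5837i)·(-0.0763+0.2440i)  (+0.1395+0.3648i)·(+0.0360+0.0249i)  (+0.4776+0.3252i)·(+0.0030-0.0023i)
Y_3^2(R⁻¹ n̂) = +0.319640-0.027152i

Re=0.3196 Im=-0.0272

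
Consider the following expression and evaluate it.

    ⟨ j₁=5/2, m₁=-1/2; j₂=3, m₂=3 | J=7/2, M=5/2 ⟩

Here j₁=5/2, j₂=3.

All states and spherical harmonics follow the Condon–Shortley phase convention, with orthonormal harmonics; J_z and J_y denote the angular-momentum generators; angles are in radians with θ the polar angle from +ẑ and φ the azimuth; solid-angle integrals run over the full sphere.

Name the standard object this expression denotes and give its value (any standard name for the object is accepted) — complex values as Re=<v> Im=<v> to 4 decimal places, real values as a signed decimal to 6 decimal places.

This is a Clebsch–Gordan (vector-coupling) coefficient.
j₁+j₂−J=2  J+j₁−j₂=3  J−j₁+j₂=4  j₁+j₂+J+1=10
(j₁±m₁, j₂±m₂, J±M) = (2,3,6,0,6,1)
P² = 27648/7
sum k=2..2:
  [2] +1/96 = 1/96
S = 1/96
C² = P²·S² = 3/7 ; C = +0.654654

Clebsch–Gordan coefficient, +√(3/7) ≈ +0.654654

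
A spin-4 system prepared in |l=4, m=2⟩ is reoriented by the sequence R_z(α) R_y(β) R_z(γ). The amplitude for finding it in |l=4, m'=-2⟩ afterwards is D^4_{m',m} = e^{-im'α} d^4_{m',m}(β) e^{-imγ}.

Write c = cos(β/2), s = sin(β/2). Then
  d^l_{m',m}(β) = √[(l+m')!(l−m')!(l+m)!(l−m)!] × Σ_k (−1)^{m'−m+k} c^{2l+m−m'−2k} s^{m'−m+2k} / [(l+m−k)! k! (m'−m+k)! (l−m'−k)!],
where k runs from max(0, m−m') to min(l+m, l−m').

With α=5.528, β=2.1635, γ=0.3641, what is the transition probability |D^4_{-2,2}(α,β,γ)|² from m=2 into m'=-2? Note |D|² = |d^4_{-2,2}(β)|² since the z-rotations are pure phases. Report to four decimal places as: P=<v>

First d^4_{-2,2}(β=2.1635), then the phase factors e^{-i(-2)α} and e^{-i(2)γ}:
With c≡cos(β/2)=0.469784 and s≡sin(β/2)=0.882781, N=[2·720·720·2]^{1/2}=1440.000000
k∈{4,5,6} keeps every argument non-negative
  k=4: (−1)^0·1440.0000/(96)·0.4698^4·0.8828^4 = +0.443708
  k=5: (−1)^1·1440.0000/(120)·0.4698^2·0.8828^6 = -1.253420
  k=6: (−1)^2·1440.0000/(1440)·0.4698^0·0.8828^8 = +0.368829
d^4_{-2,2}(2.1635) = +0.443708 -1.253420 +0.368829 = -0.440883
|D^4_{-2,2}|² = |d^4_{-2,2}(β)|² = (-0.440883)² = 0.194378 (the z-rotation phases have unit modulus)

P=0.1944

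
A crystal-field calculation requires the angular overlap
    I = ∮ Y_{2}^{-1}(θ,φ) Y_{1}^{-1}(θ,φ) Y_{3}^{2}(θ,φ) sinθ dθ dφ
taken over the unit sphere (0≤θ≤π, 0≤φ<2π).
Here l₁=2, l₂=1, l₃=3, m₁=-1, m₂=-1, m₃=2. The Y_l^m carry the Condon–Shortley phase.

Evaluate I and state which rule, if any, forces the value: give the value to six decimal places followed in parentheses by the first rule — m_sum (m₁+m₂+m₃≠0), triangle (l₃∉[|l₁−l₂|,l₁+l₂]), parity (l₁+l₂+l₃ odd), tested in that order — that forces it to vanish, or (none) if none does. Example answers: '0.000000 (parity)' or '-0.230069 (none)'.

Checks pass: Σm=0; 6 even; l₃=3∈[1,3].
(2·2+1)(2·1+1)(2·3+1) = 105
Δ: 0! 4! 2! / 7! → 1/105
sum: t=0:+1/4 = 1/4
3j²(2 1 3; 0 0 0) = Δ·Π!·Σ² = 3/35  (sign -1)
sum: t=0:+1/12 = 1/12
3j²(2 1 3; -1 -1 2) = Δ·Π!·Σ² = 2/21  (sign -1)
combine: 4πI² = 105·3/35·2/21 = 6/7
take √, sign +1: I = 0.26116903
No selection rule forces the value: the integral is nonzero (none).

0.261169 (none)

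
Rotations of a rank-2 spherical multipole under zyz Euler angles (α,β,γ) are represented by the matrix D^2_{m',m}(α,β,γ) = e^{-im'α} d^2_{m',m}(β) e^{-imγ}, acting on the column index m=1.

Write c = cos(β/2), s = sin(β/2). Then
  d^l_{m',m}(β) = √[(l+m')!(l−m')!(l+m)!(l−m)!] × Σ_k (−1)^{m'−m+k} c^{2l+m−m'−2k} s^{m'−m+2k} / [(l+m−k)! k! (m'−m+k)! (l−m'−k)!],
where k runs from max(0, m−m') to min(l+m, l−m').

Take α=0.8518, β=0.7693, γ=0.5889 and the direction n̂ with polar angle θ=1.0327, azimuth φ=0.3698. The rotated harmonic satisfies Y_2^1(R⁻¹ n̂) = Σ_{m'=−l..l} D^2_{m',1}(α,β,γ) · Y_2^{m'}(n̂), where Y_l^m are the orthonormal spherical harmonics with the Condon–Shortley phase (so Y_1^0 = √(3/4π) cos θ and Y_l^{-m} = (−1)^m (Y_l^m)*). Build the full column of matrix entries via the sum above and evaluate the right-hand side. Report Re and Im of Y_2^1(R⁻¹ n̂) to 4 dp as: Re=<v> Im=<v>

Need the full column D^2_{m',1} for m'=−2..2 at α=0.8518, β=0.7693, γ=0.5889.
cos(β/2)=0.926930, sin(β/2)=0.375235
d^2_{-2,1}: single k=3 term ⇒ +0.097946;  D = +0.043140+0.087934i
d^2_{-1,1}: k∈[2..3] ⇒ +0.362928 -0.019825 = +0.343104;  D = +0.331315+0.089166i
d^2_{0,1}: k∈[1..2] ⇒ +0.732014 -0.119959 = +0.612055;  D = +0.508956-0.339964i
d^2_{1,1}: k∈[0..1] ⇒ +0.738223 -0.362928 = +0.375294;  D = +0.048687-0.372123i
d^2_{2,1}: single k=0 term ⇒ -0.597687;  D = +0.394870+0.448672i
Y_2^{m'}(θ=1.0327,φ=0.3698) and Σ D·Y over m':
  (+0.0431+0.0879i)·(+0.2104-0.1920i)  (+0.3313+0.0892i)·(+0.3170-0.1229i)  (+0.5090-0.3400i)·(-0.0669+0.0000i)  (+0.0487-0.3721i)·(-0.3170-0.1229i)  (+0.3949+0.4487i)·(+0.2104+0.1920i)
Y_2^1(R⁻¹ n̂) = +0.043700+0.302691i

Re=0.0437 Im=0.3027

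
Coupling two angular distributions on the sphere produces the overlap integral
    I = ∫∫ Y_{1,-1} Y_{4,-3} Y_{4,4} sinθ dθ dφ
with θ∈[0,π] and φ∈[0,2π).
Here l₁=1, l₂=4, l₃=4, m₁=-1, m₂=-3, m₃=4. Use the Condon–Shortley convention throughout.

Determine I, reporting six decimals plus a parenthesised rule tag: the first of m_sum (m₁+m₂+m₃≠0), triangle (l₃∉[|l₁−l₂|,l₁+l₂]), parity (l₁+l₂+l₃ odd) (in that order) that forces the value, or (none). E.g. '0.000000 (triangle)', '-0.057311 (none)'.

l₁+l₂+l₃=9 is odd: 3j(l;000)=0 ⇒ I=0

0.000000 (parity)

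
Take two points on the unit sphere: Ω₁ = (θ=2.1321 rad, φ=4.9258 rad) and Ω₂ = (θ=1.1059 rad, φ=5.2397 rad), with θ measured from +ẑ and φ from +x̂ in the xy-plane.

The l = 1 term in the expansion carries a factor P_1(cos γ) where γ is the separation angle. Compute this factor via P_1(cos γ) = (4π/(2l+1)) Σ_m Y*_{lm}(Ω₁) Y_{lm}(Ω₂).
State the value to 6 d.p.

0.481097

Addition theorem: P_1(cos γ) = (4π/3) Σ_m Y*_{lm}(Ω₁) Y_{lm}(Ω₂), m = −1…1:
  term(m=-1) = 0.08591 - 0.02789j   from Y*(Ω₁)=0.06195 - 0.28585j, Y(Ω₂)=0.15540 + 0.26688j
  term(m=+0) = -0.05697 + 0.00000j   from Y*(Ω₁)=-0.26008 + 0.00000j, Y(Ω₂)=0.21906 + 0.00000j
  term(m=+1) = 0.08591 + 0.02789j   from Y*(Ω₁)=-0.06195 - 0.28585j, Y(Ω₂)=-0.15540 + 0.26688j
Total Σ_m = 0.11485 + 0.00000j. Multiply by 4.188790: 0.48110 + 0.00000j. P_1(cos γ) = 0.481097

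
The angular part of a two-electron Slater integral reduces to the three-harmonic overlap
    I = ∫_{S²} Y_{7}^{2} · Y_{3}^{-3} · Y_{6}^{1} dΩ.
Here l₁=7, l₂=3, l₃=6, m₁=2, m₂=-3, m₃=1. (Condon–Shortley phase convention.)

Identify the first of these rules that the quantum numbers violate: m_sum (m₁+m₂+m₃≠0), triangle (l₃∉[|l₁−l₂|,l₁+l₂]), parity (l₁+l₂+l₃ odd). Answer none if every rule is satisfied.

azimuthal sum: 2 − 3 + 1 = 0  ✓
4 ≤ 6 ≤ 10 (triangle on l)  ✓
L = 7 + 3 + 6 = 16 (even)  ✓

none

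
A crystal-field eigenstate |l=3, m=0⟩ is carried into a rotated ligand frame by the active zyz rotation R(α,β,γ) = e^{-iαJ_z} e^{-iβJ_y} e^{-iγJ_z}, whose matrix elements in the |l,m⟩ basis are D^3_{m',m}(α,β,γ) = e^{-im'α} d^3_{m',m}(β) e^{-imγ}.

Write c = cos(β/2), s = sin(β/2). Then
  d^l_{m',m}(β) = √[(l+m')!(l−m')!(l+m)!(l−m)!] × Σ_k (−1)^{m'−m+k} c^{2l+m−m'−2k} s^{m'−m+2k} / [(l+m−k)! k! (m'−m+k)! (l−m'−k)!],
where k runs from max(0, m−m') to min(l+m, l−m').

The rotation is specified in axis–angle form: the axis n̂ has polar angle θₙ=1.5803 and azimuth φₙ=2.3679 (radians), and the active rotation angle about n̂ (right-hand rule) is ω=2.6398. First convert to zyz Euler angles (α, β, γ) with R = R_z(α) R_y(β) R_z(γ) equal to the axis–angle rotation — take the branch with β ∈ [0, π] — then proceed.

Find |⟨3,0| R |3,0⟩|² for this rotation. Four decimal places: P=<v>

P=0.1361

Axis–angle → zyz. n̂ = (sinθₙcosφₙ, sinθₙsinφₙ, cosθₙ) = (-0.715303, +0.698750, -0.009504), ω = 2.6398.
R = I cosω + sinω [n̂]ₓ + (1−cosω) n̂n̂ᵀ gives
  R = [+0.083518, -0.933448, +0.348855; -0.942590, +0.039590, +0.331597; -0.323340, -0.356522, -0.876552]
β = atan2(√(R₁₃²+R₂₃²), R₃₃) = 2.639448; α = atan2(R₂₃, R₁₃) mod 2π = 0.760040; γ = atan2(R₃₂, −R₃₁) mod 2π = 5.449018
D^3_{0,0}(0.7600,2.6394,5.4490) = e^{-i·0·0.7600}·d^3_{0,0}(2.6394)·e^{-i·0·5.4490}. Compute d first:
Half-angle: c=0.248443, s=0.968647. N=√(6·6·6·6)=36.000000
k∈{0,1,2,3} keeps every argument non-negative
  k=0: (−1)^0·36.0000/(36)·0.2484^6·0.9686^0 = +0.000235
  k=1: (−1)^1·36.0000/(4)·0.2484^4·0.9686^2 = -0.032172
  k=2: (−1)^2·36.0000/(4)·0.2484^2·0.9686^4 = +0.489054
  k=3: (−1)^3·36.0000/(36)·0.2484^0·0.9686^6 = -0.826023
d^3_{0,0}(2.6394) = +0.000235 -0.032172 +0.489054 -0.826023 = -0.368905
|D^3_{0,0}|² = |d^3_{0,0}(β)|² = (-0.368905)² = 0.136091 (the z-rotation phases have unit modulus)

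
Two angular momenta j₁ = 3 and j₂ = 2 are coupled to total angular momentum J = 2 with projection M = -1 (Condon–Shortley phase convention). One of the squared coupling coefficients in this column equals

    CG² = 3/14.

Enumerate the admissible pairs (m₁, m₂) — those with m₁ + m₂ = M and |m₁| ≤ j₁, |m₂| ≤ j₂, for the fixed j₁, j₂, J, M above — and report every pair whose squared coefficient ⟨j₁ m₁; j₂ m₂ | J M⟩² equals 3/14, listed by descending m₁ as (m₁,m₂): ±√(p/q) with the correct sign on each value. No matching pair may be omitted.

(1,-2): +√(3/14)

Admissible pairs with m₁+m₂ = M = -1: (-3,2), (-2,1), (-1,0), (0,-1), (1,-2)
  (m₁,m₂)=(1,-2): CG² = 3/14, CG = +√(3/14)   ← matches the target
  (m₁,m₂)=(0,-1): CG² = 2/7, CG = −√(2/7)
  (m₁,m₂)=(-1,0): CG² = 1/7, CG = +√(1/7)
  (m₁,m₂)=(-2,1): CG² = 0/1, CG = 0
  (m₁,m₂)=(-3,2): CG² = 5/14, CG = −√(5/14)
Pairs with CG² = 3/14: (1,-2): +√(3/14)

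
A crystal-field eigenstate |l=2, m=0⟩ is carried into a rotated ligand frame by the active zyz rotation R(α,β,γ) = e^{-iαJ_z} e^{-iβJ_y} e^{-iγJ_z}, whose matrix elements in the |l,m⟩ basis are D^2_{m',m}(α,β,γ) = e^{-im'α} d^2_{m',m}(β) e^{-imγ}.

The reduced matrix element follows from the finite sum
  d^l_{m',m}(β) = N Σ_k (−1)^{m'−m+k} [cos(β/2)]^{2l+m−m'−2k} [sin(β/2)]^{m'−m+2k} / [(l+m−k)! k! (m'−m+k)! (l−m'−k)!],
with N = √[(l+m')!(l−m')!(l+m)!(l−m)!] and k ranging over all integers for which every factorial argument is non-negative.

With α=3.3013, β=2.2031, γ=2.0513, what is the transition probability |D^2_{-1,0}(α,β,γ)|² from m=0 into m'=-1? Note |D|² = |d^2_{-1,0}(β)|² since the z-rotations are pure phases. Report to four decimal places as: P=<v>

Split into d^2_{-1,0}(β=2.2031) × two z-phases.
With c≡cos(β/2)=0.452214 and s≡sin(β/2)=0.891909, N=[1·6·2·2]^{1/2}=4.898979
The bounds max(0,m−m')=1 and min(l+m,l−m')=2 give 2 terms
  k=1: (−1)^0·4.8990/(2)·0.4522^3·0.8919^1 = +0.202036
  k=2: (−1)^1·4.8990/(2)·0.4522^1·0.8919^3 = -0.785927
d^2_{-1,0}(2.2031) = +0.202036 -0.785927 = -0.583891
|D^2_{-1,0}|² = |d^2_{-1,0}(β)|² = (-0.583891)² = 0.340928 (the z-rotation phases have unit modulus)

P=0.3409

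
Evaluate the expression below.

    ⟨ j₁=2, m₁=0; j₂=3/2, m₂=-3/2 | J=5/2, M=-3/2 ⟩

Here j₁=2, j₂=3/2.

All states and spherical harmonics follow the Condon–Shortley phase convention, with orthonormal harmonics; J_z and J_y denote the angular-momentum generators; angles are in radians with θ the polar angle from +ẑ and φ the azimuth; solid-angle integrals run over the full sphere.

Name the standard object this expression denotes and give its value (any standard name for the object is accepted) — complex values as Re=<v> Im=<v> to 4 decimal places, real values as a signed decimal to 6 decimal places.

This is a Clebsch–Gordan (vector-coupling) coefficient.
√[6·1!3!2!/7! · 2!2!0!3!1!4!] = √(288/35)
  +(−1)^0/∏(0,1,2,0,1,2)! = 1/4  (running 1/4)
⟨..|..⟩ = √(288/35)·(1/4) = +0.717137

Clebsch–Gordan coefficient, +√(18/35) ≈ +0.717137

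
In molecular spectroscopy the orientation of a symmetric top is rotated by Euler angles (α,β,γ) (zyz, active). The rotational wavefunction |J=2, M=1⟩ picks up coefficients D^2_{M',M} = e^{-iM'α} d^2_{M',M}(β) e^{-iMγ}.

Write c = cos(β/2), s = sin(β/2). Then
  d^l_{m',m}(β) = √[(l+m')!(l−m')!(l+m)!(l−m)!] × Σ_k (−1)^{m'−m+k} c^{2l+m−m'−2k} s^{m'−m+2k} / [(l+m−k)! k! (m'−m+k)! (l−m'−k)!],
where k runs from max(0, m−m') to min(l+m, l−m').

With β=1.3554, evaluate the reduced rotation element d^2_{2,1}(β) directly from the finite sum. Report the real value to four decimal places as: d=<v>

d^2_{2,1}(β=1.3554) via the finite sum:
With c≡cos(β/2)=0.779017 and s≡sin(β/2)=0.627003, N=[24·1·6·1]^{1/2}=12.000000
Admissible k: 0..0 (factorial args all ≥0)
  k=0: (−1)^1·12.0000/(6)·0.7790^3·0.6270^1 = -0.592844
d^2_{2,1}(1.3554) = -0.592844

d=-0.5928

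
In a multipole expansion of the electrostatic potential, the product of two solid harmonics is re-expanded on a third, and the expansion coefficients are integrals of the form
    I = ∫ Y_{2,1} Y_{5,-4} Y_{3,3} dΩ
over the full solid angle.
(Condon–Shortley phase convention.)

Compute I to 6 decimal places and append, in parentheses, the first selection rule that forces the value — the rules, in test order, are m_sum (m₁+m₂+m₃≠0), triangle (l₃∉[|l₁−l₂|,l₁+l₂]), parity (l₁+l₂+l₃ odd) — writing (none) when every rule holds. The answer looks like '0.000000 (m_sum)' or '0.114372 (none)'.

Checks pass: Σm=0; 10 even; l₃=3∈[3,7].
(2·2+1)(2·5+1)(2·3+1) = 385
Δ: 4! 0! 6! / 11! → 1/2310
sum: t=2:+1/144 = 1/144
3j²(2 5 3; 0 0 0) = Δ·Π!·Σ² = 10/231  (sign -1)
sum: t=1:−1/4320 = -1/4320
3j²(2 5 3; 1 -4 3) = Δ·Π!·Σ² = 2/55  (sign -1)
combine: 4πI² = 385·10/231·2/55 = 20/33
take √, sign +1: I = 0.21961050
No selection rule forces the value: the integral is nonzero (none).

0.219610 (none)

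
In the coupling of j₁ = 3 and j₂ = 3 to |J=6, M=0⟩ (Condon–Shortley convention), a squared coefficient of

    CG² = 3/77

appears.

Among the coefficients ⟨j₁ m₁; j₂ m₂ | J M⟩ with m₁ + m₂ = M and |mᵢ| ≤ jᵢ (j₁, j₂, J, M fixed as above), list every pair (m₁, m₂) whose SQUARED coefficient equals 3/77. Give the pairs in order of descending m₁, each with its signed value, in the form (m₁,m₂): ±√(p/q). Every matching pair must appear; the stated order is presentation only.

(2,-2): +√(3/77); (-2,2): +√(3/77)

Admissible pairs with m₁+m₂ = M = 0: (-3,3), (-2,2), (-1,1), (0,0), (1,-1), (2,-2), (3,-3)
  (m₁,m₂)=(3,-3): CG² = 1/924, CG = +√(1/924)
  (m₁,m₂)=(2,-2): CG² = 3/77, CG = +√(3/77)   ← matches the target
  (m₁,m₂)=(1,-1): CG² = 75/308, CG = +√(75/308)
  (m₁,m₂)=(0,0): CG² = 100/231, CG = +√(100/231)
  (m₁,m₂)=(-1,1): CG² = 75/308, CG = +√(75/308)
  (m₁,m₂)=(-2,2): CG² = 3/77, CG = +√(3/77)   ← matches the target
  (m₁,m₂)=(-3,3): CG² = 1/924, CG = +√(1/924)
Pairs with CG² = 3/77: (2,-2): +√(3/77); (-2,2): +√(3/77)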